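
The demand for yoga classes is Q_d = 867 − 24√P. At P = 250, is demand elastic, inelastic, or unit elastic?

At P = 250, Q_d = 487.5267.
dQ_d/dP = −24/(2√P) = −24/(2·15.8114).
Point elasticity E = (dQ_d/dP)·(P/Q_d) = -0.7589 × 250/487.5267 ≈ -0.389.
|E| ≈ 0.389 < 1, so demand is inelastic.

inelastic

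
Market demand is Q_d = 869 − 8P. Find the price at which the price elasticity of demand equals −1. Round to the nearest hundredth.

54.31

For linear demand Q_d = a − bP, E = −bP/(a − bP). |E| = 1 ⇒ bP = a − bP ⇒ P = a/(2b).
P = 869/(2·8) ≈ 54.31.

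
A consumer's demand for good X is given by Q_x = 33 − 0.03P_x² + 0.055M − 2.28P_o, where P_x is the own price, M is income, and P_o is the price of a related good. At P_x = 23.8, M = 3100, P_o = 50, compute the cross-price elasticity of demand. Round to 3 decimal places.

-1.572

Q_x = 33 − 0.03(23.8)² + 0.055(3100) − 2.28(50) = 33 − 16.9932 + 170.5 − 114 = 72.5068.
∂Q_x/∂P_o = −2.28, so E_xy = -2.28·(50/72.5068) ≈ -1.572.
E_xy < 0: the goods are complements.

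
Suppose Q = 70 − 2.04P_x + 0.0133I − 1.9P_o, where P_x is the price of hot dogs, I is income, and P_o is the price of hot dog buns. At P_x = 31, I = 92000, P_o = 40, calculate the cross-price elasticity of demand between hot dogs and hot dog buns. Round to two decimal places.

-0.07

Evaluating quantity at (P_x, I, P_o) gives Q = 70 − 2.04(31) + 0.0133(92000) − 1.9(40) = 70 − 63.24 + 1223.6 − 76 = 1154.36.
∂Q/∂P_o = −1.9, so E_xy = -1.9·(40/1154.36) ≈ -0.07.
E_xy < 0: the goods are complements.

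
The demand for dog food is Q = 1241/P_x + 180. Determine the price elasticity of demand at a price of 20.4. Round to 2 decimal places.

-0.25

At P_x = 20.4, Q = 240.8333.
dQ/dP_x = −1241/P_x² = −2.982.
Point elasticity E = (dQ/dP_x)·(P_x/Q) = -2.982 × 20.4/240.8333 ≈ -0.25.
|E| < 1, so demand is inelastic at this price.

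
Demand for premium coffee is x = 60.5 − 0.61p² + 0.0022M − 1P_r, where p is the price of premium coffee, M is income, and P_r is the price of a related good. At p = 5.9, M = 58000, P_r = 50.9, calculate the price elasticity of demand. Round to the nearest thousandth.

-0.366

At the given point, x = 60.5 − 0.61(5.9)² + 0.0022(58000) − 1(50.9) = 60.5 − 21.2341 + 127.6 − 50.9 = 115.9659.
∂x/∂p = −2·0.61·p = -7.198, so E_p = -7.198·(5.9/115.9659) ≈ -0.366.
|E_p| < 1: demand is inelastic.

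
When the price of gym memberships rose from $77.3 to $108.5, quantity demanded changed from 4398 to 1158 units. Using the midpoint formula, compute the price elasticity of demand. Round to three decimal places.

%ΔQ = (1158 − 4398)/[(4398 + 1158)/2] = -3240/2778 ≈ -1.1663.
%Δp = (108.5 − 77.3)/[(77.3 + 108.5)/2] = 31.2/92.9 ≈ 0.3358.
Arc elasticity E = %ΔQ/%Δp ≈ -1.1663/0.3358 ≈ -3.473.
|E| > 1: demand is elastic over this range.

-3.473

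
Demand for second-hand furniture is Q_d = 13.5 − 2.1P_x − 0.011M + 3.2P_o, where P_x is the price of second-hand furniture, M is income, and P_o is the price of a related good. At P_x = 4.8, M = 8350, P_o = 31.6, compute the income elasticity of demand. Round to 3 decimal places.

First evaluate Q_d: 13.5 − 2.1(4.8) − 0.011(8350) + 3.2(31.6) = 13.5 − 10.08 − 91.85 + 101.12 = 12.69.
∂Q_d/∂M = −0.011, so E_I = -0.011·(8350/12.69) ≈ -7.238.
E_I < 0: inferior good.

-7.238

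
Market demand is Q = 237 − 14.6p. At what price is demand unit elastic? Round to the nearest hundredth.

For linear demand Q = a − bp, E = −bp/(a − bp). |E| = 1 ⇒ bp = a − bp ⇒ p = a/(2b).
p = 237/(2·14.6) ≈ 8.12.

8.12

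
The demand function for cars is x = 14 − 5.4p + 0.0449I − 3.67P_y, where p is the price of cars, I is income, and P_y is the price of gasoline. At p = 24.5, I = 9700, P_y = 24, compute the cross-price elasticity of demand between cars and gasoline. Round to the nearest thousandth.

Substituting, x = 14 − 5.4(24.5) + 0.0449(9700) − 3.67(24) = 14 − 132.3 + 435.53 − 88.08 = 229.15.
∂x/∂P_y = −3.67, so E_xy = -3.67·(24/229.15) ≈ -0.384.
E_xy < 0: the goods are complements.

-0.384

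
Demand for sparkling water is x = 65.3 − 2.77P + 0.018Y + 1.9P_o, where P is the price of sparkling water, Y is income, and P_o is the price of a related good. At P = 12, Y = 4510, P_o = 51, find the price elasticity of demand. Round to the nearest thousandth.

-0.158

Evaluating quantity at (P, Y, P_o) gives x = 65.3 − 2.77(12) + 0.018(4510) + 1.9(51) = 65.3 − 33.24 + 81.18 + 96.9 = 210.14.
∂x/∂P = −2.77, so E_p = (−2.77)·(12/210.14) ≈ -0.158.
|E_p| < 1: demand is inelastic.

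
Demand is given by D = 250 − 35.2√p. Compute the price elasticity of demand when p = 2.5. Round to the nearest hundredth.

-0.14

At p = 2.5, D = 194.3439.
dD/dp = −35.2/(2√p) = −35.2/(2·1.5811).
Point elasticity E = (dD/dp)·(p/D) = -11.1312 × 2.5/194.3439 ≈ -0.14.
|E| < 1, so demand is inelastic at this price.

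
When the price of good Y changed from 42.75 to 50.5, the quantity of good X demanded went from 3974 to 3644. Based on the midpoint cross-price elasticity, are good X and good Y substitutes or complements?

%ΔQ_x = (3644 − 3974)/[(3974+3644)/2] = -330/3809 ≈ -0.0866.
%ΔP_y = (50.5 − 42.75)/[(42.75+50.5)/2] ≈ 0.1662.
E_xy = -0.0866/0.1662 ≈ -0.521.
E_xy < 0, so the goods are complements.

complements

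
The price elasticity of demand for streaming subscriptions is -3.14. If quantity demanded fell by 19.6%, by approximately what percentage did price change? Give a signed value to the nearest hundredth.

6.24

%ΔQ ≈ E × %ΔP ⇒ %ΔP = %ΔQ / E = (-19.6%)/(-3.14) ≈ 6.24%.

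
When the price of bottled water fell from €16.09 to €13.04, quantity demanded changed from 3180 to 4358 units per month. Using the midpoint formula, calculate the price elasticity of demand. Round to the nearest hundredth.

%ΔQ = (4358 − 3180)/[(3180 + 4358)/2] = 1178/3769 ≈ 0.3125.
%Δp = (13.04 − 16.09)/[(16.09 + 13.04)/2] = -3.05/14.565 ≈ -0.2094.
Arc elasticity E = %ΔQ/%Δp ≈ 0.3125/-0.2094 ≈ -1.49.
|E| > 1: demand is elastic over this range.

-1.49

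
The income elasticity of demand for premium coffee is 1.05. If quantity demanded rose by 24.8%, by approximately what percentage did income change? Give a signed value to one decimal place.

%ΔQ ≈ E × %ΔI ⇒ %ΔI = %ΔQ / E = (24.8%)/(1.05) ≈ 23.6%.

23.6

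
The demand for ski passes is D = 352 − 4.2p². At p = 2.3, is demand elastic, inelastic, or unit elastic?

At p = 2.3, D = 329.782.
dD/dp = −2·4.2·p = −19.32.
Point elasticity E = (dD/dp)·(p/D) = -19.32 × 2.3/329.782 ≈ -0.135.
|E| ≈ 0.135 < 1, so demand is inelastic.

inelastic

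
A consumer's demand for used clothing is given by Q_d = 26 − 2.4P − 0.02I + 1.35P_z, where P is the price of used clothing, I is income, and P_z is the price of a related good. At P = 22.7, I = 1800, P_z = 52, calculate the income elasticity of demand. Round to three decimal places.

-6.294

First evaluate Q_d: 26 − 2.4(22.7) − 0.02(1800) + 1.35(52) = 26 − 54.48 − 36 + 70.2 = 5.72.
∂Q_d/∂I = −0.02, so E_I = -0.02·(1800/5.72) ≈ -6.294.
E_I < 0: inferior good.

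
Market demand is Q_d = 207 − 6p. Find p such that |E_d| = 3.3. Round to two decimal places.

Set −bp/(a − bp) = −3.3 ⇒ bp = 3.3(a − bp) ⇒ bp(1+3.3) = 3.3·a.
p = 3.3·207/(6·4.3) ≈ 26.48.

26.48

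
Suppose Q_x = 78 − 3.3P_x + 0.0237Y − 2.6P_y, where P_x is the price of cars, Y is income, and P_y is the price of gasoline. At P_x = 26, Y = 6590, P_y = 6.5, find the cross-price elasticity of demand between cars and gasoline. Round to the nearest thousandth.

-0.129

Substituting, Q_x = 78 − 3.3(26) + 0.0237(6590) − 2.6(6.5) = 78 − 85.8 + 156.183 − 16.9 = 131.483.
∂Q_x/∂P_y = −2.6, so E_xy = -2.6·(6.5/131.483) ≈ -0.129.
E_xy < 0: the goods are complements.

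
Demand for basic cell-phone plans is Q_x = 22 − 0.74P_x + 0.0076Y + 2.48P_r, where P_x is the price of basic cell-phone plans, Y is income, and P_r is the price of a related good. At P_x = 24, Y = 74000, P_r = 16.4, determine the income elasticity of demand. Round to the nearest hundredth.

0.93

At the given point, Q_x = 22 − 0.74(24) + 0.0076(74000) + 2.48(16.4) = 22 − 17.76 + 562.4 + 40.672 = 607.312.
∂Q_x/∂Y = +0.0076, so E_I = 0.0076·(74000/607.312) ≈ 0.93.
E_I ∈ (0,1): normal good (necessity).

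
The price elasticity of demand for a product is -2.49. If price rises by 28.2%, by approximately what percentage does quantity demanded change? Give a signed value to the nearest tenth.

-70.2

%ΔQ ≈ E × %ΔP = (-2.49) × (28.2%) ≈ -70.2%.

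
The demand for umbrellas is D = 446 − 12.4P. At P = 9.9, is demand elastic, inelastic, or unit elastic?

At P = 9.9, D = 323.24.
dD/dP = −12.4.
Point elasticity E = (dD/dP)·(P/D) = -12.4 × 9.9/323.24 ≈ -0.380.
|E| ≈ 0.380 < 1, so demand is inelastic.

inelastic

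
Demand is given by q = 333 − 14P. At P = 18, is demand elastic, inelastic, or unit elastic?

elastic

At P = 18, q = 81.
dq/dP = −14.
Point elasticity E = (dq/dP)·(P/q) = -14 × 18/81 ≈ -3.111.
|E| ≈ 3.111 > 1, so demand is elastic.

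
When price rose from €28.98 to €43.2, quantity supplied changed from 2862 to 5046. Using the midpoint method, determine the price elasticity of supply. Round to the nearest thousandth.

%ΔQ = (5046 − 2862)/[(2862 + 5046)/2] = 2184/3954 ≈ 0.5524.
%ΔP = (43.2 − 28.98)/[(28.98 + 43.2)/2] = 14.22/36.09 ≈ 0.3940.
Arc elasticity E = %ΔQ/%ΔP ≈ 0.5524/0.3940 ≈ 1.402.
|E| > 1: supply is elastic over this range.

1.402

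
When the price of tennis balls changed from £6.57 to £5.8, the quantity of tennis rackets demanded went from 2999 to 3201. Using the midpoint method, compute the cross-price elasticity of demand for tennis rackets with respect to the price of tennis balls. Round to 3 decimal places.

-0.523

%ΔQ_x = (3201 − 2999)/[(2999+3201)/2] = 202/3100 ≈ 0.0652.
%ΔP_y = (5.8 − 6.57)/[(6.57+5.8)/2] ≈ -0.1245.
E_xy = 0.0652/-0.1245 ≈ -0.523.
E_xy < 0, so tennis rackets and tennis balls are complements.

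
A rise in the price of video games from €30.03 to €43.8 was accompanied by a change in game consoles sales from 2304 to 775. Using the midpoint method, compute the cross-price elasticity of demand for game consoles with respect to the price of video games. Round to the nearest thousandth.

-2.663

%ΔQ_x = (775 − 2304)/[(2304+775)/2] = -1529/1539.5 ≈ -0.9932.
%ΔP_y = (43.8 − 30.03)/[(30.03+43.8)/2] ≈ 0.3730.
E_xy = -0.9932/0.3730 ≈ -2.663.
E_xy < 0, so game consoles and video games are complements.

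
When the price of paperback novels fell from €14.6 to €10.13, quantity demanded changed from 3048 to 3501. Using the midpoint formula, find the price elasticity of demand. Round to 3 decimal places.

-0.383

%ΔQ = (3501 − 3048)/[(3048 + 3501)/2] = 453/3274.5 ≈ 0.1383.
%Δp = (10.13 − 14.6)/[(14.6 + 10.13)/2] = -4.47/12.365 ≈ -0.3615.
Arc elasticity E = %ΔQ/%Δp ≈ 0.1383/-0.3615 ≈ -0.383.
|E| < 1: demand is inelastic over this range.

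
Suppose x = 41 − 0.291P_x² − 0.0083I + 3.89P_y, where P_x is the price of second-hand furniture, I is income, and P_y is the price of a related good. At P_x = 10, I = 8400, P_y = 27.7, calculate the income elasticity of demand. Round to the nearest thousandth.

-1.396

x = 41 − 0.291(10)² − 0.0083(8400) + 3.89(27.7) = 41 − 29.1 − 69.72 + 107.753 = 49.933.
∂x/∂I = −0.0083, so E_I = -0.0083·(8400/49.933) ≈ -1.396.
E_I < 0: inferior good.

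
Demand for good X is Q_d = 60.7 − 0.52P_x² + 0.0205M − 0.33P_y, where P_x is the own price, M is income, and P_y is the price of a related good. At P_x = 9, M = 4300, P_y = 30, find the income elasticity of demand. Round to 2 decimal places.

0.91

At the given point, Q_d = 60.7 − 0.52(9)² + 0.0205(4300) − 0.33(30) = 60.7 − 42.12 + 88.15 − 9.9 = 96.83.
∂Q_d/∂M = +0.0205, so E_I = 0.0205·(4300/96.83) ≈ 0.91.
E_I ∈ (0,1): normal good (necessity).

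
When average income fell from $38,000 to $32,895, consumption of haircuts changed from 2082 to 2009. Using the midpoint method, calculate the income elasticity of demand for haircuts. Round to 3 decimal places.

0.248

%ΔQ = (2009 − 2082)/[(2082+2009)/2] = -73/2045.5 ≈ -0.0357.
%ΔI = (32,895 − 38,000)/[(38,000+32,895)/2] = -5105/35447.5 ≈ -0.1440.
E_I = %ΔQ/%ΔI ≈ 0.248.
E_I ∈ (0,1): normal good (necessity).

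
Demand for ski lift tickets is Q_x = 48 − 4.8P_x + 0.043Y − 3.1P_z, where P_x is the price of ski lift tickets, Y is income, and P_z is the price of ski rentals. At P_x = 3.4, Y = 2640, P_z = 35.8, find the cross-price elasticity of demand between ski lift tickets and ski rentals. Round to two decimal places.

Q_x = 48 − 4.8(3.4) + 0.043(2640) − 3.1(35.8) = 48 − 16.32 + 113.52 − 110.98 = 34.22.
∂Q_x/∂P_z = −3.1, so E_xy = -3.1·(35.8/34.22) ≈ -3.24.
E_xy < 0: the goods are complements.

-3.24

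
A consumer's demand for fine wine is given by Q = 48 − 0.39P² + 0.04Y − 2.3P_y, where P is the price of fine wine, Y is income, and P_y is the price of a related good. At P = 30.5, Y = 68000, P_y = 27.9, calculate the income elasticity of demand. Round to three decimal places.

1.162

Q = 48 − 0.39(30.5)² + 0.04(68000) − 2.3(27.9) = 48 − 362.7975 + 2720 − 64.17 = 2341.0325.
∂Q/∂Y = +0.04, so E_I = 0.04·(68000/2341.0325) ≈ 1.162.
E_I > 1: normal good (luxury).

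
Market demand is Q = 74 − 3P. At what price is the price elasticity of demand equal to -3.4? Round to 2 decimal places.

Set −bP/(a − bP) = −3.4 ⇒ bP = 3.4(a − bP) ⇒ bP(1+3.4) = 3.4·a.
P = 3.4·74/(3·4.4) ≈ 19.06.

19.06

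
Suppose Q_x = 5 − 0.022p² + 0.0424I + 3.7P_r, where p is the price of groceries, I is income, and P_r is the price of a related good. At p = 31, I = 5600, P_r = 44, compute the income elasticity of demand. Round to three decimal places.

Evaluating quantity at (p, I, P_r) gives Q_x = 5 − 0.022(31)² + 0.0424(5600) + 3.7(44) = 5 − 21.142 + 237.44 + 162.8 = 384.098.
∂Q_x/∂I = +0.0424, so E_I = 0.0424·(5600/384.098) ≈ 0.618.
E_I ∈ (0,1): normal good (necessity).

0.618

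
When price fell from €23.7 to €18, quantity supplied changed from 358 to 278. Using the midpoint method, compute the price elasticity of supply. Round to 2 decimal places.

0.92

%Δq = (278 − 358)/[(358 + 278)/2] = -80/318 ≈ -0.2516.
%ΔP = (18 − 23.7)/[(23.7 + 18)/2] = -5.7/20.85 ≈ -0.2734.
Arc elasticity E = %Δq/%ΔP ≈ -0.2516/-0.2734 ≈ 0.92.
|E| < 1: supply is inelastic over this range.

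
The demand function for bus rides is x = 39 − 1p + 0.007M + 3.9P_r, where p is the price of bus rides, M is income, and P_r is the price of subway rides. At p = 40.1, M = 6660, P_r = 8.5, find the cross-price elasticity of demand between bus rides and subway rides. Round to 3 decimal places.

Substituting, x = 39 − 1(40.1) + 0.007(6660) + 3.9(8.5) = 39 − 40.1 + 46.62 + 33.15 = 78.67.
∂x/∂P_r = +3.9, so E_xy = 3.9·(8.5/78.67) ≈ 0.421.
E_xy > 0: the goods are substitutes.

0.421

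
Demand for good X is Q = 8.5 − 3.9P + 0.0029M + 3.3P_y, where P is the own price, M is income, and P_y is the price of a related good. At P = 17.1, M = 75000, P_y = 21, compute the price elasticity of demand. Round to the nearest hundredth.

Q = 8.5 − 3.9(17.1) + 0.0029(75000) + 3.3(21) = 8.5 − 66.69 + 217.5 + 69.3 = 228.61.
∂Q/∂P = −3.9, so E_p = (−3.9)·(17.1/228.61) ≈ -0.29.
|E_p| < 1: demand is inelastic.

-0.29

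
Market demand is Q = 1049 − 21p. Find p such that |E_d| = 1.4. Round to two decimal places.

Set −bp/(a − bp) = −1.4 ⇒ bp = 1.4(a − bp) ⇒ bp(1+1.4) = 1.4·a.
p = 1.4·1049/(21·2.4) ≈ 29.14.

29.14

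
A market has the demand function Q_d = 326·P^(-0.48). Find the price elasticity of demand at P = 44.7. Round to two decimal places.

For a Cobb–Douglas (constant-elasticity) form Q_d = A·P^α·…, the elasticity with respect to P equals the exponent α at every point.
Here the exponent on P is -0.48, so the price elasticity of demand is -0.48.

-0.48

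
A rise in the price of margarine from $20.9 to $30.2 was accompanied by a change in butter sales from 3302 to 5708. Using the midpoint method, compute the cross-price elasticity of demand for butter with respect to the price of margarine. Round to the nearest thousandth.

1.467

%ΔQ_x = (5708 − 3302)/[(3302+5708)/2] = 2406/4505 ≈ 0.5341.
%ΔP_y = (30.2 − 20.9)/[(20.9+30.2)/2] ≈ 0.3640.
E_xy = 0.5341/0.3640 ≈ 1.467.
E_xy > 0, so butter and margarine are substitutes.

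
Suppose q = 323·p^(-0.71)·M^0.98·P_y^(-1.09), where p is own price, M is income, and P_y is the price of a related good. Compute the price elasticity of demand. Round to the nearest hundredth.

-0.71

For a Cobb–Douglas (constant-elasticity) form q = A·p^α·…, the elasticity with respect to p equals the exponent α at every point.
Here the exponent on p is -0.71, so the price elasticity of demand is -0.71.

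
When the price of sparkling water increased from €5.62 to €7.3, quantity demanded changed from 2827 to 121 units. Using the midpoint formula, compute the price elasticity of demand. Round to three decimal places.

%ΔQ = (121 − 2827)/[(2827 + 121)/2] = -2706/1474 ≈ -1.8358.
%Δp = (7.3 − 5.62)/[(5.62 + 7.3)/2] = 1.68/6.46 ≈ 0.2601.
Arc elasticity E = %ΔQ/%Δp ≈ -1.8358/0.2601 ≈ -7.059.
|E| > 1: demand is elastic over this range.

-7.059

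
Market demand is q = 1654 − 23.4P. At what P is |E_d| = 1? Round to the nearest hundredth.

For linear demand q = a − bP, E = −bP/(a − bP). |E| = 1 ⇒ bP = a − bP ⇒ P = a/(2b).
P = 1654/(2·23.4) ≈ 35.34.

35.34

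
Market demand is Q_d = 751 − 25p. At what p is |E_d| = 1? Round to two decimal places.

15.02

For linear demand Q_d = a − bp, E = −bp/(a − bp). |E| = 1 ⇒ bp = a − bp ⇒ p = a/(2b).
p = 751/(2·25) = 15.02.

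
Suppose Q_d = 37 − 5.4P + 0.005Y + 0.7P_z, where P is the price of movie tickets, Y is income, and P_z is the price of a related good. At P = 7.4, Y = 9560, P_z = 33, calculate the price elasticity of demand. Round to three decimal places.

-0.588

Substituting, Q_d = 37 − 5.4(7.4) + 0.005(9560) + 0.7(33) = 37 − 39.96 + 47.8 + 23.1 = 67.94.
∂Q_d/∂P = −5.4, so E_p = (−5.4)·(7.4/67.94) ≈ -0.588.
|E_p| < 1: demand is inelastic.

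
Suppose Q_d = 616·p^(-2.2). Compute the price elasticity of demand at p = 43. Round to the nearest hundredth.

For a Cobb–Douglas (constant-elasticity) form Q_d = A·p^α·…, the elasticity with respect to p equals the exponent α at every point.
Here the exponent on p is -2.2, so the price elasticity of demand is -2.20.

-2.20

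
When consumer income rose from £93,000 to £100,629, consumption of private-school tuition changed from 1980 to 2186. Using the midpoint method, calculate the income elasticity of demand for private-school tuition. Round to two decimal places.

%ΔQ = (2186 − 1980)/[(1980+2186)/2] = 206/2083 ≈ 0.0989.
%ΔI = (100,629 − 93,000)/[(93,000+100,629)/2] = 7629/96814.5 ≈ 0.0788.
E_I = %ΔQ/%ΔI ≈ 1.26.
E_I > 1: normal good (luxury).

1.26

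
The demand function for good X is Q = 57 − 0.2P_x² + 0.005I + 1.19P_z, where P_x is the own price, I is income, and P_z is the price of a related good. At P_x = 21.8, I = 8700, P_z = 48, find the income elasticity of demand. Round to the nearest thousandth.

First evaluate Q: 57 − 0.2(21.8)² + 0.005(8700) + 1.19(48) = 57 − 95.048 + 43.5 + 57.12 = 62.572.
∂Q/∂I = +0.005, so E_I = 0.005·(8700/62.572) ≈ 0.695.
E_I ∈ (0,1): normal good (necessity).

0.695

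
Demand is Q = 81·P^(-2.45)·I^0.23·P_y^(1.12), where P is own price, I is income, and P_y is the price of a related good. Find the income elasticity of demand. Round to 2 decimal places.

For a Cobb–Douglas (constant-elasticity) form Q = A·I^α·…, the elasticity with respect to I equals the exponent α at every point.
Here the exponent on I is 0.23, so the income elasticity of demand is 0.23.

0.23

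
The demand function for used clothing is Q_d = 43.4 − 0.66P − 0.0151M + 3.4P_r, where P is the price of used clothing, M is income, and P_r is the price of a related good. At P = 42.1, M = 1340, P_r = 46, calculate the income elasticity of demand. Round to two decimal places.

-0.13

First evaluate Q_d: 43.4 − 0.66(42.1) − 0.0151(1340) + 3.4(46) = 43.4 − 27.786 − 20.234 + 156.4 = 151.78.
∂Q_d/∂M = −0.0151, so E_I = -0.0151·(1340/151.78) ≈ -0.13.
E_I < 0: inferior good.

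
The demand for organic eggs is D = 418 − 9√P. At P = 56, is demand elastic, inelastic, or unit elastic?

At P = 56, D = 350.6502.
dD/dP = −9/(2√P) = −9/(2·7.4833).
Point elasticity E = (dD/dP)·(P/D) = -0.6013 × 56/350.6502 ≈ -0.096.
|E| ≈ 0.096 < 1, so demand is inelastic.

inelastic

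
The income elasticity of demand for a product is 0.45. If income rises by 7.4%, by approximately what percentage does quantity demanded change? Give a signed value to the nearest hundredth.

3.33

%ΔQ ≈ E × %ΔI = (0.45) × (7.4%) = 3.33%.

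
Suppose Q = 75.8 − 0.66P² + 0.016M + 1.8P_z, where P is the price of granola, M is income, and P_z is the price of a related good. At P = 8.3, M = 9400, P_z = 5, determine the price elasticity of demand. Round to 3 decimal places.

-0.479

Q = 75.8 − 0.66(8.3)² + 0.016(9400) + 1.8(5) = 75.8 − 45.4674 + 150.4 + 9 = 189.7326.
∂Q/∂P = −2·0.66·P = -10.956, so E_p = -10.956·(8.3/189.7326) ≈ -0.479.
|E_p| < 1: demand is inelastic.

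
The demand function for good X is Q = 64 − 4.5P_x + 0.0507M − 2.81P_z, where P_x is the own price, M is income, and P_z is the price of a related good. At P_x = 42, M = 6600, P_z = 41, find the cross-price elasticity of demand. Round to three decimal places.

-1.220

First evaluate Q: 64 − 4.5(42) + 0.0507(6600) − 2.81(41) = 64 − 189 + 334.62 − 115.21 = 94.41.
∂Q/∂P_z = −2.81, so E_xy = -2.81·(41/94.41) ≈ -1.220.
E_xy < 0: the goods are complements.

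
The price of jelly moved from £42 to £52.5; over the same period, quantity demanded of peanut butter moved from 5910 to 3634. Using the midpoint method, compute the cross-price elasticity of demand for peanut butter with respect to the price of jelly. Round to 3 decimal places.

-2.146

%ΔQ_x = (3634 − 5910)/[(5910+3634)/2] = -2276/4772 ≈ -0.4769.
%ΔP_y = (52.5 − 42)/[(42+52.5)/2] ≈ 0.2222.
E_xy = -0.4769/0.2222 ≈ -2.146.
E_xy < 0, so peanut butter and jelly are complements.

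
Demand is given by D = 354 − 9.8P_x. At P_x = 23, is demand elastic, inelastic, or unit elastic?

At P_x = 23, D = 128.6.
dD/dP_x = −9.8.
Point elasticity E = (dD/dP_x)·(P_x/D) = -9.8 × 23/128.6 ≈ -1.753.
|E| ≈ 1.753 > 1, so demand is elastic.

elastic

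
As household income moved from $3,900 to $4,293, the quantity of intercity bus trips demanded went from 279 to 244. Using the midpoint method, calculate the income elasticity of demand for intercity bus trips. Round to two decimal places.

-1.40

%ΔQ = (244 − 279)/[(279+244)/2] = -35/261.5 ≈ -0.1338.
%ΔY = (4,293 − 3,900)/[(3,900+4,293)/2] = 393/4096.5 ≈ 0.0959.
E_I = %ΔQ/%ΔY ≈ -1.40.
E_I < 0: inferior good.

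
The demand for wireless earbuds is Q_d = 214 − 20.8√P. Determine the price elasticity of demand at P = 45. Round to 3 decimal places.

At P = 45, Q_d = 74.4694.
dQ_d/dP = −20.8/(2√P) = −20.8/(2·6.7082).
Point elasticity E = (dQ_d/dP)·(P/Q_d) = -1.5503 × 45/74.4694 ≈ -0.937.
|E| < 1, so demand is inelastic at this price.

-0.937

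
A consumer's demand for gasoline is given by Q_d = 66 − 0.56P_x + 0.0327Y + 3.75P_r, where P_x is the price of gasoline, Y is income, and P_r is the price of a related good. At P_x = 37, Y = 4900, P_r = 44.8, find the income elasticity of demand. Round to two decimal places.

First evaluate Q_d: 66 − 0.56(37) + 0.0327(4900) + 3.75(44.8) = 66 − 20.72 + 160.23 + 168 = 373.51.
∂Q_d/∂Y = +0.0327, so E_I = 0.0327·(4900/373.51) ≈ 0.43.
E_I ∈ (0,1): normal good (necessity).

0.43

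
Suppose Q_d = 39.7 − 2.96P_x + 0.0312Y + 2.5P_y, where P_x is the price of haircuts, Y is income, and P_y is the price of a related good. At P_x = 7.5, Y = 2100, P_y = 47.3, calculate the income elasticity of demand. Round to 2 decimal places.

Evaluating quantity at (P_x, Y, P_y) gives Q_d = 39.7 − 2.96(7.5) + 0.0312(2100) + 2.5(47.3) = 39.7 − 22.2 + 65.52 + 118.25 = 201.27.
∂Q_d/∂Y = +0.0312, so E_I = 0.0312·(2100/201.27) ≈ 0.33.
E_I ∈ (0,1): normal good (necessity).

0.33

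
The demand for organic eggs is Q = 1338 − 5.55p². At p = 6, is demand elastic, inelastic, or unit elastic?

inelastic

At p = 6, Q = 1138.2.
dQ/dp = −2·5.55·p = −66.6.
Point elasticity E = (dQ/dp)·(p/Q) = -66.6 × 6/1138.2 ≈ -0.351.
|E| ≈ 0.351 < 1, so demand is inelastic.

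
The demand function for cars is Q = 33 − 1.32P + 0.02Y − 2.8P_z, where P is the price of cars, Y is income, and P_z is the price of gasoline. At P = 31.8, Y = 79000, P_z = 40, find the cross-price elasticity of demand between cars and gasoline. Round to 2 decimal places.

-0.08

First evaluate Q: 33 − 1.32(31.8) + 0.02(79000) − 2.8(40) = 33 − 41.976 + 1580 − 112 = 1459.024.
∂Q/∂P_z = −2.8, so E_xy = -2.8·(40/1459.024) ≈ -0.08.
E_xy < 0: the goods are complements.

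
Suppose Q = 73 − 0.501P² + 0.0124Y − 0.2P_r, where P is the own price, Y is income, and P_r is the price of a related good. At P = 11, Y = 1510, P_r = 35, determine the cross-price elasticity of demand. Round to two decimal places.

At the given point, Q = 73 − 0.501(11)² + 0.0124(1510) − 0.2(35) = 73 − 60.621 + 18.724 − 7 = 24.103.
∂Q/∂P_r = −0.2, so E_xy = -0.2·(35/24.103) ≈ -0.29.
E_xy < 0: the goods are complements.

-0.29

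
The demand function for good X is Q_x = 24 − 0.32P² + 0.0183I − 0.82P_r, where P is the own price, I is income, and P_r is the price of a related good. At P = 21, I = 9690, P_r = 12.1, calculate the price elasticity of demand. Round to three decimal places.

Substituting, Q_x = 24 − 0.32(21)² + 0.0183(9690) − 0.82(12.1) = 24 − 141.12 + 177.327 − 9.922 = 50.285.
∂Q_x/∂P = −2·0.32·P = -13.44, so E_p = -13.44·(21/50.285) ≈ -5.613.
|E_p| > 1: demand is elastic.

-5.613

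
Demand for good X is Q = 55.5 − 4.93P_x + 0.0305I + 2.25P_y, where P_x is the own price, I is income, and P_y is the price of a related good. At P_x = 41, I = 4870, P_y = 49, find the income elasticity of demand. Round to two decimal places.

First evaluate Q: 55.5 − 4.93(41) + 0.0305(4870) + 2.25(49) = 55.5 − 202.13 + 148.535 + 110.25 = 112.155.
∂Q/∂I = +0.0305, so E_I = 0.0305·(4870/112.155) ≈ 1.32.
E_I > 1: normal good (luxury).

1.32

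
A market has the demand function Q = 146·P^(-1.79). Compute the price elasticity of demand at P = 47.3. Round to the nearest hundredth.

For a Cobb–Douglas (constant-elasticity) form Q = A·P^α·…, the elasticity with respect to P equals the exponent α at every point.
Here the exponent on P is -1.79, so the price elasticity of demand is -1.79.

-1.79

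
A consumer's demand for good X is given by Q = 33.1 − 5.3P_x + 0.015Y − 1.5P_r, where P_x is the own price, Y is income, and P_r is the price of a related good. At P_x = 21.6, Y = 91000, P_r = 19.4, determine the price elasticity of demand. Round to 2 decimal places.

First evaluate Q: 33.1 − 5.3(21.6) + 0.015(91000) − 1.5(19.4) = 33.1 − 114.48 + 1365 − 29.1 = 1254.52.
∂Q/∂P_x = −5.3, so E_p = (−5.3)·(21.6/1254.52) ≈ -0.09.
|E_p| < 1: demand is inelastic.

-0.09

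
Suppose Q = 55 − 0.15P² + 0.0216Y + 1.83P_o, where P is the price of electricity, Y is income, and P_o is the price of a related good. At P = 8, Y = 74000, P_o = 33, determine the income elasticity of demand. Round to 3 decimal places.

Q = 55 − 0.15(8)² + 0.0216(74000) + 1.83(33) = 55 − 9.6 + 1598.4 + 60.39 = 1704.19.
∂Q/∂Y = +0.0216, so E_I = 0.0216·(74000/1704.19) ≈ 0.938.
E_I ∈ (0,1): normal good (necessity).

0.938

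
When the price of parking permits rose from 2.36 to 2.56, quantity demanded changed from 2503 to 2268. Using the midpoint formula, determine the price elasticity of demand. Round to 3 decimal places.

-1.212

%ΔQ = (2268 − 2503)/[(2503 + 2268)/2] = -235/2385.5 ≈ -0.0985.
%Δp = (2.56 − 2.36)/[(2.36 + 2.56)/2] = 0.2/2.46 ≈ 0.0813.
Arc elasticity E = %ΔQ/%Δp ≈ -0.0985/0.0813 ≈ -1.212.
|E| > 1: demand is elastic over this range.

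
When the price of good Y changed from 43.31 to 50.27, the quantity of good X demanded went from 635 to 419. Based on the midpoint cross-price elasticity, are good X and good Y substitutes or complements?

complements

%ΔQ_x = (419 − 635)/[(635+419)/2] = -216/527 ≈ -0.4099.
%ΔP_y = (50.27 − 43.31)/[(43.31+50.27)/2] ≈ 0.1487.
E_xy = -0.4099/0.1487 ≈ -2.755.
E_xy < 0, so the goods are complements.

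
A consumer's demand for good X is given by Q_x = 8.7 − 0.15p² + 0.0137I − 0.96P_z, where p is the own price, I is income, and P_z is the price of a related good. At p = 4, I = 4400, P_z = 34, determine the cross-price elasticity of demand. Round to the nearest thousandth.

-0.962

At the given point, Q_x = 8.7 − 0.15(4)² + 0.0137(4400) − 0.96(34) = 8.7 − 2.4 + 60.28 − 32.64 = 33.94.
∂Q_x/∂P_z = −0.96, so E_xy = -0.96·(34/33.94) ≈ -0.962.
E_xy < 0: the goods are complements.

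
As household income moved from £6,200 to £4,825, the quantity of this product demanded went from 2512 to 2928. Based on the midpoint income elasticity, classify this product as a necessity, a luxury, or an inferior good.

%ΔQ = (2928 − 2512)/[(2512+2928)/2] = 416/2720 ≈ 0.1529.
%ΔY = (4,825 − 6,200)/[(6,200+4,825)/2] = -1375/5512.5 ≈ -0.2494.
E_I = %ΔQ/%ΔY ≈ -0.613.
E_I < 0: inferior good.

inferior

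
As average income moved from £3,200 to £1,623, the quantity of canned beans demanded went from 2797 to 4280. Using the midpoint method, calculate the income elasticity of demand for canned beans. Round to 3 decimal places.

-0.641

%ΔQ = (4280 − 2797)/[(2797+4280)/2] = 1483/3538.5 ≈ 0.4191.
%ΔY = (1,623 − 3,200)/[(3,200+1,623)/2] = -1577/2411.5 ≈ -0.6539.
E_I = %ΔQ/%ΔY ≈ -0.641.
E_I < 0: inferior good.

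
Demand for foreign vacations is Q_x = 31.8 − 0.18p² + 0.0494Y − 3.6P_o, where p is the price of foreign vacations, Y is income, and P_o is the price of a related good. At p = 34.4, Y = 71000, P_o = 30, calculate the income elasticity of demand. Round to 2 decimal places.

First evaluate Q_x: 31.8 − 0.18(34.4)² + 0.0494(71000) − 3.6(30) = 31.8 − 213.0048 + 3507.4 − 108 = 3218.1952.
∂Q_x/∂Y = +0.0494, so E_I = 0.0494·(71000/3218.1952) ≈ 1.09.
E_I > 1: normal good (luxury).

1.09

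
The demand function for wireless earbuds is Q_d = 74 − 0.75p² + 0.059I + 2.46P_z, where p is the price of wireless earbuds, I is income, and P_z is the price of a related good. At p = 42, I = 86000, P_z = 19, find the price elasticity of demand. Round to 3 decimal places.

First evaluate Q_d: 74 − 0.75(42)² + 0.059(86000) + 2.46(19) = 74 − 1323 + 5074 + 46.74 = 3871.74.
∂Q_d/∂p = −2·0.75·p = -63, so E_p = -63·(42/3871.74) ≈ -0.683.
|E_p| < 1: demand is inelastic.

-0.683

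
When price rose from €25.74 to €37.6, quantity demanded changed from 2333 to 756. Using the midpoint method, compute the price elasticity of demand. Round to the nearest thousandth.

-2.727

%ΔQ = (756 − 2333)/[(2333 + 756)/2] = -1577/1544.5 ≈ -1.0210.
%ΔP = (37.6 − 25.74)/[(25.74 + 37.6)/2] = 11.86/31.67 ≈ 0.3745.
Arc elasticity E = %ΔQ/%ΔP ≈ -1.0210/0.3745 ≈ -2.727.
|E| > 1: demand is elastic over this range.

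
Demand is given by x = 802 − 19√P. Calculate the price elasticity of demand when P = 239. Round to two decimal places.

At P = 239, x = 508.2671.
dx/dP = −19/(2√P) = −19/(2·15.4596).
Point elasticity E = (dx/dP)·(P/x) = -0.6145 × 239/508.2671 ≈ -0.29.
|E| < 1, so demand is inelastic at this price.

-0.29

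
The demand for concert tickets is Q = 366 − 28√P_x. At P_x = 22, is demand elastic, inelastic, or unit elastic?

inelastic

At P_x = 22, Q = 234.6684.
dQ/dP_x = −28/(2√P_x) = −28/(2·4.6904).
Point elasticity E = (dQ/dP_x)·(P_x/Q) = -2.9848 × 22/234.6684 ≈ -0.280.
|E| ≈ 0.280 < 1, so demand is inelastic.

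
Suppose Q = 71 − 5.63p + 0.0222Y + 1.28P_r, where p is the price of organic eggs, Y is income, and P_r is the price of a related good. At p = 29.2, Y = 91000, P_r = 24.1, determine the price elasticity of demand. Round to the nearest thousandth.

-0.084

Evaluating quantity at (p, Y, P_r) gives Q = 71 − 5.63(29.2) + 0.0222(91000) + 1.28(24.1) = 71 − 164.396 + 2020.2 + 30.848 = 1957.652.
∂Q/∂p = −5.63, so E_p = (−5.63)·(29.2/1957.652) ≈ -0.084.
|E_p| < 1: demand is inelastic.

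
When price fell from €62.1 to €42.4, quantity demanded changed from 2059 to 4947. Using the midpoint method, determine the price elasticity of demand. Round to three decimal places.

%Δq = (4947 − 2059)/[(2059 + 4947)/2] = 2888/3503 ≈ 0.8244.
%Δp = (42.4 − 62.1)/[(62.1 + 42.4)/2] = -19.7/52.25 ≈ -0.3770.
Arc elasticity E = %Δq/%Δp ≈ 0.8244/-0.3770 ≈ -2.187.
|E| > 1: demand is elastic over this range.

-2.187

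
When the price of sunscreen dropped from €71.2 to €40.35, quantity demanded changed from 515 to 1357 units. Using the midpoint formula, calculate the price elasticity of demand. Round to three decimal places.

%Δq = (1357 − 515)/[(515 + 1357)/2] = 842/936 ≈ 0.8996.
%Δp = (40.35 − 71.2)/[(71.2 + 40.35)/2] = -30.85/55.775 ≈ -0.5531.
Arc elasticity E = %Δq/%Δp ≈ 0.8996/-0.5531 ≈ -1.626.
|E| > 1: demand is elastic over this range.

-1.626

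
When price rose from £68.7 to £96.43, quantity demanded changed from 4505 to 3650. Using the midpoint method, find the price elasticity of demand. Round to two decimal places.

-0.62

%ΔQ = (3650 − 4505)/[(4505 + 3650)/2] = -855/4077.5 ≈ -0.2097.
%Δp = (96.43 − 68.7)/[(68.7 + 96.43)/2] = 27.73/82.565 ≈ 0.3359.
Arc elasticity E = %ΔQ/%Δp ≈ -0.2097/0.3359 ≈ -0.62.
|E| < 1: demand is inelastic over this range.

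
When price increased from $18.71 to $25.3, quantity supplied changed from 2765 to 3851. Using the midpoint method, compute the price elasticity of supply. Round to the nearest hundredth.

1.10

%ΔQ = (3851 − 2765)/[(2765 + 3851)/2] = 1086/3308 ≈ 0.3283.
%Δp = (25.3 − 18.71)/[(18.71 + 25.3)/2] = 6.59/22.005 ≈ 0.2995.
Arc elasticity E = %ΔQ/%Δp ≈ 0.3283/0.2995 ≈ 1.10.
|E| > 1: supply is elastic over this range.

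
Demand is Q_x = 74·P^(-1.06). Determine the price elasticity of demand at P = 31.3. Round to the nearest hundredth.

For a Cobb–Douglas (constant-elasticity) form Q_x = A·P^α·…, the elasticity with respect to P equals the exponent α at every point.
Here the exponent on P is -1.06, so the price elasticity of demand is -1.06.

-1.06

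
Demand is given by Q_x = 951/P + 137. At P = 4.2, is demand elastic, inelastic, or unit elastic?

inelastic

At P = 4.2, Q_x = 363.4286.
dQ_x/dP = −951/P² = −53.9116.
Point elasticity E = (dQ_x/dP)·(P/Q_x) = -53.9116 × 4.2/363.4286 ≈ -0.623.
|E| ≈ 0.623 < 1, so demand is inelastic.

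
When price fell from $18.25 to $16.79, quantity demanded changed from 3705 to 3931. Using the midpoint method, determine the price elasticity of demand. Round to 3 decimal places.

%ΔQ = (3931 − 3705)/[(3705 + 3931)/2] = 226/3818 ≈ 0.0592.
%ΔP = (16.79 − 18.25)/[(18.25 + 16.79)/2] = -1.46/17.52 ≈ -0.0833.
Arc elasticity E = %ΔQ/%ΔP ≈ 0.0592/-0.0833 ≈ -0.710.
|E| < 1: demand is inelastic over this range.

-0.710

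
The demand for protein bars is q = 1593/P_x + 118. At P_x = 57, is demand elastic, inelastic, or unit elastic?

At P_x = 57, q = 145.9474.
dq/dP_x = −1593/P_x² = −0.4903.
Point elasticity E = (dq/dP_x)·(P_x/q) = -0.4903 × 57/145.9474 ≈ -0.191.
|E| ≈ 0.191 < 1, so demand is inelastic.

inelastic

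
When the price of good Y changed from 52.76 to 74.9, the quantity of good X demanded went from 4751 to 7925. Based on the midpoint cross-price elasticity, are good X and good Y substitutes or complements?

%ΔQ_x = (7925 − 4751)/[(4751+7925)/2] = 3174/6338 ≈ 0.5008.
%ΔP_y = (74.9 − 52.76)/[(52.76+74.9)/2] ≈ 0.3469.
E_xy = 0.5008/0.3469 ≈ 1.444.
E_xy > 0, so the goods are substitutes.

substitutes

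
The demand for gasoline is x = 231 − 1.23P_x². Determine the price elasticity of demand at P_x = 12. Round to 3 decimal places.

-6.575

At P_x = 12, x = 53.88.
dx/dP_x = −2·1.23·P_x = −29.52.
Point elasticity E = (dx/dP_x)·(P_x/x) = -29.52 × 12/53.88 ≈ -6.575.
|E| > 1, so demand is elastic at this price.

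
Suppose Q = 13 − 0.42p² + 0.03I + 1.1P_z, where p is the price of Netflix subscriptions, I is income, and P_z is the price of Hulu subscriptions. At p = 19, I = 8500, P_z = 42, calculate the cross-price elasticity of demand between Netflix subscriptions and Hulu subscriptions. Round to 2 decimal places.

0.28

Substituting, Q = 13 − 0.42(19)² + 0.03(8500) + 1.1(42) = 13 − 151.62 + 255 + 46.2 = 162.58.
∂Q/∂P_z = +1.1, so E_xy = 1.1·(42/162.58) ≈ 0.28.
E_xy > 0: the goods are substitutes.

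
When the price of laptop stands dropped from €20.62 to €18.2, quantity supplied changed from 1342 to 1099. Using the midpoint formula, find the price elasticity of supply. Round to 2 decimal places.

%Δq = (1099 − 1342)/[(1342 + 1099)/2] = -243/1220.5 ≈ -0.1991.
%Δp = (18.2 − 20.62)/[(20.62 + 18.2)/2] = -2.42/19.41 ≈ -0.1247.
Arc elasticity E = %Δq/%Δp ≈ -0.1991/-0.1247 ≈ 1.60.
|E| > 1: supply is elastic over this range.

1.60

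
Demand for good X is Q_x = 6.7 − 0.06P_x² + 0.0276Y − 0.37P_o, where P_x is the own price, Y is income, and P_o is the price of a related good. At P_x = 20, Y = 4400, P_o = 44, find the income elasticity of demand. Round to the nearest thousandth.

Q_x = 6.7 − 0.06(20)² + 0.0276(4400) − 0.37(44) = 6.7 − 24 + 121.44 − 16.28 = 87.86.
∂Q_x/∂Y = +0.0276, so E_I = 0.0276·(4400/87.86) ≈ 1.382.
E_I > 1: normal good (luxury).

1.382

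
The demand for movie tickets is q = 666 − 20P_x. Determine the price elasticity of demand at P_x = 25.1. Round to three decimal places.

-3.061

At P_x = 25.1, q = 164.
dq/dP_x = −20.
Point elasticity E = (dq/dP_x)·(P_x/q) = -20 × 25.1/164 ≈ -3.061.
|E| > 1, so demand is elastic at this price.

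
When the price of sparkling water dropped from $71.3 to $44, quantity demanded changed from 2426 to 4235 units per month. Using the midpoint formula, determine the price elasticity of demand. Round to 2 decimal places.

-1.15

%ΔQ = (4235 − 2426)/[(2426 + 4235)/2] = 1809/3330.5 ≈ 0.5432.
%ΔP = (44 − 71.3)/[(71.3 + 44)/2] = -27.3/57.65 ≈ -0.4735.
Arc elasticity E = %ΔQ/%ΔP ≈ 0.5432/-0.4735 ≈ -1.15.
|E| > 1: demand is elastic over this range.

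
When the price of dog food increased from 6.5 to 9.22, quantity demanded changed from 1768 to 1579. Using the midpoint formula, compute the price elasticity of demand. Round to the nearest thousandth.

-0.326

%Δq = (1579 − 1768)/[(1768 + 1579)/2] = -189/1673.5 ≈ -0.1129.
%ΔP = (9.22 − 6.5)/[(6.5 + 9.22)/2] = 2.72/7.86 ≈ 0.3461.
Arc elasticity E = %Δq/%ΔP ≈ -0.1129/0.3461 ≈ -0.326.
|E| < 1: demand is inelastic over this range.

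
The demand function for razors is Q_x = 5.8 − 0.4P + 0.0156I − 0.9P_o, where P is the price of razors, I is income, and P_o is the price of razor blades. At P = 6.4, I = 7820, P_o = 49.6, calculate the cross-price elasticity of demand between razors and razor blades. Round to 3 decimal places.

-0.554

At the given point, Q_x = 5.8 − 0.4(6.4) + 0.0156(7820) − 0.9(49.6) = 5.8 − 2.56 + 121.992 − 44.64 = 80.592.
∂Q_x/∂P_o = −0.9, so E_xy = -0.9·(49.6/80.592) ≈ -0.554.
E_xy < 0: the goods are complements.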